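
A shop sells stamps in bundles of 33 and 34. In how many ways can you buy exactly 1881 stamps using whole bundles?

2

Need nonnegative integers with 33j + 34k = 1881.
gcd(33, 34) = 1, and 33·(-1) + 34·(1) = 1.
So (j₀, k₀) = (-1881, 1881); general j = -1881 + 34t, k = 1881 - 33t.
j ≥ 0 ⇒ t ≥ 56; k ≥ 0 ⇒ t ≤ 57. That's 2 values of t.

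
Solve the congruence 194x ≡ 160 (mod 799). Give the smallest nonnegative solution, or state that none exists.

528

gcd(799, 194):
  799 = 4·194 + 23
  194 = 8·23 + 10
  23 = 2·10 + 3
  10 = 3·3 + 1
  3 = 3·1
so gcd(799, 194) = 1.
1 divides 160, so solutions exist.
Back-substitute for Bézout coefficients:
  1 = 10 - 3·3
  ... = 194·(243) + 799·(-59)
So 194·(243) ≡ 1 (mod 799); multiply by 160: x ≡ 38880 (mod 799).
Smallest nonnegative: x = 38880 mod 799 = 528.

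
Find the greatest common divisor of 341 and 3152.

1

gcd(3152, 341):
  3152 = 9·341 + 83
  341 = 4·83 + 9
  83 = 9·9 + 2
  9 = 4·2 + 1
  2 = 2·1
so gcd(3152, 341) = 1.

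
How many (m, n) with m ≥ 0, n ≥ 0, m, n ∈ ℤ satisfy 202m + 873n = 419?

gcd(873, 202) = 1  (873 = 4×202 + 65, 202 = 3×65 + 7, 65 = 9×7 + 2, 7 = 3×2 + 1, 2 = 2×1).
Back-substituting, 202×(376) + 873×(-87) = 1.
Scale by 419: one solution is (157544, -36453). Reduce m mod 873: (404, -93).
General: m = 404 + 873t, n = -93 - 202t.
m ≥ 0 ⇒ t ≥ 0; n ≥ 0 ⇒ t ≤ -1. So t ∈ [0, -1]: 0 solutions.

0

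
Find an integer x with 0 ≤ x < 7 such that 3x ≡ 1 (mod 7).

5

gcd(7, 3) = 1.
By Bézout, 3·(-2) + 7·(1) = 1.
So 3·-2 ≡ 1 (mod 7), and -2 mod 7 = 5.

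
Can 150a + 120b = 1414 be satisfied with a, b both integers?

gcd(150, 120) = 30.
30 does not divide 1414 (remainder 4), so no integer solutions.

no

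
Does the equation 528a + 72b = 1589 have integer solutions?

no

gcd(528, 72) = 24  (528 = 7×72 + 24, 72 = 3×24).
24 does not divide 1589 (remainder 5), so no integer solutions.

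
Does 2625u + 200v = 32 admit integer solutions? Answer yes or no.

no

gcd(2625, 200) = 25  (2625 = 13*200 + 25, 200 = 8*25).
25 does not divide 32 (remainder 7), so no integer solutions.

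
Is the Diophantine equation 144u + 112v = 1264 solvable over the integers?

yes

gcd(144, 112) = 16  (144 = 1·112 + 32, 112 = 3·32 + 16, 32 = 2·16).
16 divides 1264, so integer solutions exist.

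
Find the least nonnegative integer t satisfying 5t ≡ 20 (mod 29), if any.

gcd(29, 5) = 1  (29 = 5·5 + 4, 5 = 1·4 + 1, 4 = 4·1).
1 divides 20, so solutions exist.
Back-substituting, 5·(6) + 29·(-1) = 1.
So 5·(6) ≡ 1 (mod 29); multiply by 20: t ≡ 120 (mod 29).
Smallest nonnegative: t = 120 mod 29 = 4.

4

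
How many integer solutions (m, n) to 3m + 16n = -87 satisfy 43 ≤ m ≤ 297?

16

gcd(16, 3):
  16 = 5·3 + 1
  3 = 3·1
so gcd(16, 3) = 1.
Back-substitute for Bézout coefficients:
  1 = 16 - 5·3
  ... = 3·(-5) + 16·(1)
Scale by -87: particular solution (435, -87); reduce m mod 16: (3, -6).
General solution: m = 3 + 16t, n = -6 - 3t for integer t.
43 ≤ 3 + 16t ≤ 297 gives t ∈ [3, 18], which is 16 values.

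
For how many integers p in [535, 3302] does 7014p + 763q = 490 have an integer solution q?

25

gcd(7014, 763) = 7.
By Bézout, 7014×(26) + 763×(-239) = 7.
Particular solution: (76, -698).
General solution: p = 76 + 109t, q = -698 - 1002t for integer t.
535 ≤ 76 + 109t ≤ 3302 gives t ∈ [5, 29], which is 25 values.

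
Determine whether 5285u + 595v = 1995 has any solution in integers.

yes

gcd(5285, 595) = 35.
35 divides 1995, so integer solutions exist.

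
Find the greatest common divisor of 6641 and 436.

gcd(6641, 436):
  6641 = 15*436 + 101
  436 = 4*101 + 32
  101 = 3*32 + 5
  32 = 6*5 + 2
  5 = 2*2 + 1
  2 = 2*1
so gcd(6641, 436) = 1.

1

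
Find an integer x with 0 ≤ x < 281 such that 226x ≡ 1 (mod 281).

gcd(281, 226) = 1  (281 = 1*226 + 55, 226 = 4*55 + 6, 55 = 9*6 + 1, 6 = 6*1).
Back-substituting, 226*(-46) + 281*(37) = 1.
So 226*-46 ≡ 1 (mod 281), and -46 mod 281 = 235.

235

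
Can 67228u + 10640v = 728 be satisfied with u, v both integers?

gcd(67228, 10640):
  67228 = 6×10640 + 3388
  10640 = 3×3388 + 476
  3388 = 7×476 + 56
  476 = 8×56 + 28
  56 = 2×28
so gcd(67228, 10640) = 28.
28 divides 728, so integer solutions exist.

yes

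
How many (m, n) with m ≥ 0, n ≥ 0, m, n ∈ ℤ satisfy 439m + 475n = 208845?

1

gcd(475, 439) = 1.
By Bézout, 439·(-66) + 475·(61) = 1.
One solution: (255, 204).
General: m = 255 + 475t, n = 204 - 439t.
m ≥ 0 ⇒ t ≥ 0; n ≥ 0 ⇒ t ≤ 0. So t ∈ [0, 0]: 1 solution.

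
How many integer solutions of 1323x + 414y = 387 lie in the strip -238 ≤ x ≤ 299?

gcd(1323, 414) = 9.
By Bézout, 1323×(-5) + 414×(16) = 9.
Particular solution: (15, -47).
General solution: x = 15 + 46t, y = -47 - 147t for integer t.
-238 ≤ 15 + 46t ≤ 299 gives t ∈ [-5, 6], which is 12 values.

12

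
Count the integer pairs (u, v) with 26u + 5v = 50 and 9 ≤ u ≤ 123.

gcd(26, 5):
  26 = 5*5 + 1
  5 = 5*1
so gcd(26, 5) = 1.
Back-substitute for Bézout coefficients:
  1 = 26 - 5*5
  ... = 26*(1) + 5*(-5)
Scale by 50: particular solution (50, -250); reduce u mod 5: (0, 10).
General solution: u = 0 + 5t, v = 10 - 26t for integer t.
9 ≤ 0 + 5t ≤ 123 gives t ∈ [2, 24], which is 23 values.

23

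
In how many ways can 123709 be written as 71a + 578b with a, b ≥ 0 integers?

gcd(578, 71) = 1  (578 = 8*71 + 10, 71 = 7*10 + 1, 10 = 10*1).
Back-substituting, 71*(57) + 578*(-7) = 1.
Scale by 123709: one solution is (7051413, -865963). Reduce a mod 578: (391, 166).
General: a = 391 + 578t, b = 166 - 71t.
a ≥ 0 ⇒ t ≥ 0; b ≥ 0 ⇒ t ≤ 2. So t ∈ [0, 2]: 3 solutions.

3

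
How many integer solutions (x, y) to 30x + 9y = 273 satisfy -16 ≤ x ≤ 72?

29

gcd(30, 9) = 3.
By Bézout, 30·(1) + 9·(-3) = 3.
Particular solution: (1, 27).
General solution: x = 1 + 3t, y = 27 - 10t for integer t.
-16 ≤ 1 + 3t ≤ 72 gives t ∈ [-5, 23], which is 29 values.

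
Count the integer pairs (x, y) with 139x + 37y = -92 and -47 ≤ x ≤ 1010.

29

gcd(139, 37):
  139 = 3·37 + 28
  37 = 1·28 + 9
  28 = 3·9 + 1
  9 = 9·1
so gcd(139, 37) = 1.
Back-substitute for Bézout coefficients:
  1 = 28 - 3·9
  ... = 139·(4) + 37·(-15)
Scale by -92: particular solution (-368, 1380); reduce x mod 37: (2, -10).
General solution: x = 2 + 37t, y = -10 - 139t for integer t.
-47 ≤ 2 + 37t ≤ 1010 gives t ∈ [-1, 27], which is 29 values.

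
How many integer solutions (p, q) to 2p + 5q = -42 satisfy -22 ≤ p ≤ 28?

10

gcd(5, 2):
  5 = 2*2 + 1
  2 = 2*1
so gcd(5, 2) = 1.
Back-substitute for Bézout coefficients:
  1 = 5 - 2*2
  ... = 2*(-2) + 5*(1)
Scale by -42: particular solution (84, -42); reduce p mod 5: (4, -10).
General solution: p = 4 + 5t, q = -10 - 2t for integer t.
-22 ≤ 4 + 5t ≤ 28 gives t ∈ [-5, 4], which is 10 values.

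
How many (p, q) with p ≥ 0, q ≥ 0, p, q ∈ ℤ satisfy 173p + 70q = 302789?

25

gcd(173, 70):
  173 = 2·70 + 33
  70 = 2·33 + 4
  33 = 8·4 + 1
  4 = 4·1
so gcd(173, 70) = 1.
Back-substitute for Bézout coefficients:
  1 = 33 - 8·4
  ... = 173·(17) + 70·(-42)
Scale by 302789: one solution is (5147413, -12717138). Reduce p mod 70: (33, 4244).
General: p = 33 + 70t, q = 4244 - 173t.
p ≥ 0 ⇒ t ≥ 0; q ≥ 0 ⇒ t ≤ 24. So t ∈ [0, 24]: 25 solutions.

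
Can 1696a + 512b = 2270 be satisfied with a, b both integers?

gcd(1696, 512) = 32.
32 does not divide 2270 (remainder 30), so no integer solutions.

no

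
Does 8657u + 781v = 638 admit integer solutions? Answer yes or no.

gcd(8657, 781):
  8657 = 11·781 + 66
  781 = 11·66 + 55
  66 = 1·55 + 11
  55 = 5·11
so gcd(8657, 781) = 11.
11 divides 638, so integer solutions exist.

yes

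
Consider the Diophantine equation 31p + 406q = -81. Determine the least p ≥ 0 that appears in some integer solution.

351

gcd(406, 31):
  406 = 13*31 + 3
  31 = 10*3 + 1
  3 = 3*1
so gcd(406, 31) = 1.
1 divides -81, so solutions exist.
Back-substitute for Bézout coefficients:
  1 = 31 - 10*3
  ... = 31*(131) + 406*(-10)
Scale by -81/1 = -81: (p₀, q₀) = (-10611, 810).
General solution: p = -10611 + 406t, q = 810 - 31t for integer t.
p ≥ 0: smallest is -10611 mod 406 = 351 (at t = 27), with q = -27.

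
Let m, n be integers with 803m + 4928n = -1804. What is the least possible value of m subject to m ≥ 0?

gcd(4928, 803):
  4928 = 6×803 + 110
  803 = 7×110 + 33
  110 = 3×33 + 11
  33 = 3×11
so gcd(4928, 803) = 11.
11 divides -1804, so solutions exist.
Back-substitute for Bézout coefficients:
  11 = 110 - 3×33
  ... = 803×(-135) + 4928×(22)
Scale by -1804/11 = -164: (m₀, n₀) = (22140, -3608).
General solution: m = 22140 + 448t, n = -3608 - 73t for integer t.
m ≥ 0: smallest is 22140 mod 448 = 188 (at t = -49), with n = -31.

188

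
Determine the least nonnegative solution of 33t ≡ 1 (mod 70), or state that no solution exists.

17

gcd(70, 33) = 1  (70 = 2*33 + 4, 33 = 8*4 + 1, 4 = 4*1).
1 divides 1, so solutions exist.
Back-substituting, 33*(17) + 70*(-8) = 1.
So 33*(17) ≡ 1 (mod 70); multiply by 1: t ≡ 17 (mod 70).
Smallest nonnegative: t = 17 mod 70 = 17.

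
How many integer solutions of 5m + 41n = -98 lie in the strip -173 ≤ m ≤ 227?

gcd(41, 5):
  41 = 8*5 + 1
  5 = 5*1
so gcd(41, 5) = 1.
Back-substitute for Bézout coefficients:
  1 = 41 - 8*5
  ... = 5*(-8) + 41*(1)
Scale by -98: particular solution (784, -98); reduce m mod 41: (5, -3).
General solution: m = 5 + 41t, n = -3 - 5t for integer t.
-173 ≤ 5 + 41t ≤ 227 gives t ∈ [-4, 5], which is 10 values.

10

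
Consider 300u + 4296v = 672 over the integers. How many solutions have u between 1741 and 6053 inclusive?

gcd(4296, 300) = 12.
By Bézout, 300*(43) + 4296*(-3) = 12.
Particular solution: (260, -18).
General solution: u = 260 + 358t, v = -18 - 25t for integer t.
1741 ≤ 260 + 358t ≤ 6053 gives t ∈ [5, 16], which is 12 values.

12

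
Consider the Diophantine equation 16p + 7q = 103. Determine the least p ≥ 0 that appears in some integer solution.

6

gcd(16, 7) = 1  (16 = 2*7 + 2, 7 = 3*2 + 1, 2 = 2*1).
1 divides 103, so solutions exist.
Back-substituting, 16*(-3) + 7*(7) = 1.
Scale by 103/1 = 103: (p₀, q₀) = (-309, 721).
General solution: p = -309 + 7t, q = 721 - 16t for integer t.
p ≥ 0: smallest is -309 mod 7 = 6 (at t = 45), with q = 1.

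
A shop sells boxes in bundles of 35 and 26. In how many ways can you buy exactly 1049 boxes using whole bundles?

Need nonnegative integers with 35j + 26k = 1049.
gcd(35, 26) = 1, and 35·(3) + 26·(-4) = 1.
So (j₀, k₀) = (3147, -4196); general j = 3147 + 26t, k = -4196 - 35t.
j ≥ 0 ⇒ t ≥ -121; k ≥ 0 ⇒ t ≤ -120. That's 2 values of t.

2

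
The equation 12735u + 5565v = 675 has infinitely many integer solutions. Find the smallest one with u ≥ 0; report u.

gcd(12735, 5565) = 15.
15 divides 675, so solutions exist.
By Bézout, 12735×(-52) + 5565×(119) = 15.
Scale by 675/15 = 45: (u₀, v₀) = (-2340, 5355).
General solution: u = -2340 + 371t, v = 5355 - 849t for integer t.
u ≥ 0: smallest is -2340 mod 371 = 257 (at t = 7), with v = -588.

257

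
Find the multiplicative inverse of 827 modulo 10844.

7579

gcd(10844, 827):
  10844 = 13×827 + 93
  827 = 8×93 + 83
  93 = 1×83 + 10
  83 = 8×10 + 3
  10 = 3×3 + 1
  3 = 3×1
so gcd(10844, 827) = 1.
Back-substitute for Bézout coefficients:
  1 = 10 - 3×3
  ... = 827×(-3265) + 10844×(249)
So 827×-3265 ≡ 1 (mod 10844), and -3265 mod 10844 = 7579.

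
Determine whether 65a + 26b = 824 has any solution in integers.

no

gcd(65, 26) = 13  (65 = 2*26 + 13, 26 = 2*13).
13 does not divide 824 (remainder 5), so no integer solutions.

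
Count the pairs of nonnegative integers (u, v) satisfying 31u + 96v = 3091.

gcd(96, 31) = 1  (96 = 3×31 + 3, 31 = 10×3 + 1, 3 = 3×1).
Back-substituting, 31×(31) + 96×(-10) = 1.
Scale by 3091: one solution is (95821, -30910). Reduce u mod 96: (13, 28).
General: u = 13 + 96t, v = 28 - 31t.
u ≥ 0 ⇒ t ≥ 0; v ≥ 0 ⇒ t ≤ 0. So t ∈ [0, 0]: 1 solution.

1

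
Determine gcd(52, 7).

1

gcd(52, 7) = 1  (52 = 7*7 + 3, 7 = 2*3 + 1, 3 = 3*1).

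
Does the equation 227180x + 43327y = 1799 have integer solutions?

no

gcd(227180, 43327) = 37  (227180 = 5*43327 + 10545, 43327 = 4*10545 + 1147, 10545 = 9*1147 + 222, 1147 = 5*222 + 37, 222 = 6*37).
37 does not divide 1799 (remainder 23), so no integer solutions.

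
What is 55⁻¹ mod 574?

gcd(574, 55) = 1.
By Bézout, 55*(167) + 574*(-16) = 1.
So 55*167 ≡ 1 (mod 574), and 167 mod 574 = 167.

167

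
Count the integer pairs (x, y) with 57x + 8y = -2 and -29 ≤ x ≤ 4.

gcd(57, 8) = 1  (57 = 7*8 + 1, 8 = 8*1).
Back-substituting, 57*(1) + 8*(-7) = 1.
Scale by -2: particular solution (-2, 14); reduce x mod 8: (6, -43).
General solution: x = 6 + 8t, y = -43 - 57t for integer t.
-29 ≤ 6 + 8t ≤ 4 gives t ∈ [-4, -1], which is 4 values.

4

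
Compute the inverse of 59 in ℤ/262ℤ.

151

gcd(262, 59) = 1  (262 = 4·59 + 26, 59 = 2·26 + 7, 26 = 3·7 + 5, 7 = 1·5 + 2, 5 = 2·2 + 1, 2 = 2·1).
Back-substituting, 59·(-111) + 262·(25) = 1.
So 59·-111 ≡ 1 (mod 262), and -111 mod 262 = 151.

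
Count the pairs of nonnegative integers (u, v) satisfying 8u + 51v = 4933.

12

gcd(51, 8) = 1  (51 = 6·8 + 3, 8 = 2·3 + 2, 3 = 1·2 + 1, 2 = 2·1).
Back-substituting, 8·(-19) + 51·(3) = 1.
Scale by 4933: one solution is (-93727, 14799). Reduce u mod 51: (11, 95).
General: u = 11 + 51t, v = 95 - 8t.
u ≥ 0 ⇒ t ≥ 0; v ≥ 0 ⇒ t ≤ 11. So t ∈ [0, 11]: 12 solutions.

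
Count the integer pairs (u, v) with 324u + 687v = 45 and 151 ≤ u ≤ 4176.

17

gcd(687, 324) = 3.
By Bézout, 324·(-53) + 687·(25) = 3.
Particular solution: (121, -57).
General solution: u = 121 + 229t, v = -57 - 108t for integer t.
151 ≤ 121 + 229t ≤ 4176 gives t ∈ [1, 17], which is 17 values.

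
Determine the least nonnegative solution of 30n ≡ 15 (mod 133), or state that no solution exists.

gcd(133, 30) = 1  (133 = 4×30 + 13, 30 = 2×13 + 4, 13 = 3×4 + 1, 4 = 4×1).
1 divides 15, so solutions exist.
Back-substituting, 30×(-31) + 133×(7) = 1.
So 30×(-31) ≡ 1 (mod 133); multiply by 15: n ≡ -465 (mod 133).
Smallest nonnegative: n = -465 mod 133 = 67.

67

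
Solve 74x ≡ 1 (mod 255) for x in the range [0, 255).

gcd(255, 74):
  255 = 3·74 + 33
  74 = 2·33 + 8
  33 = 4·8 + 1
  8 = 8·1
so gcd(255, 74) = 1.
Back-substitute for Bézout coefficients:
  1 = 33 - 4·8
  ... = 74·(-31) + 255·(9)
So 74·-31 ≡ 1 (mod 255), and -31 mod 255 = 224.

224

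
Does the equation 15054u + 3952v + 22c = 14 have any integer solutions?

gcd(15054, 3952) = 26.
gcd(26, 22) = 2.
2 divides 14, so integer solutions exist.

yes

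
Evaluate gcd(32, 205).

gcd(205, 32):
  205 = 6*32 + 13
  32 = 2*13 + 6
  13 = 2*6 + 1
  6 = 6*1
so gcd(205, 32) = 1.

1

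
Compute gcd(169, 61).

1

gcd(169, 61) = 1  (169 = 2×61 + 47, 61 = 1×47 + 14, 47 = 3×14 + 5, 14 = 2×5 + 4, 5 = 1×4 + 1, 4 = 4×1).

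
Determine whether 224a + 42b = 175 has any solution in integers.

gcd(224, 42) = 14  (224 = 5×42 + 14, 42 = 3×14).
14 does not divide 175 (remainder 7), so no integer solutions.

no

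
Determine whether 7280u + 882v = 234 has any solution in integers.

no

gcd(7280, 882) = 14  (7280 = 8·882 + 224, 882 = 3·224 + 210, 224 = 1·210 + 14, 210 = 15·14).
14 does not divide 234 (remainder 10), so no integer solutions.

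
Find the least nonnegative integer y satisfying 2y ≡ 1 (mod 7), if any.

4

gcd(7, 2):
  7 = 3·2 + 1
  2 = 2·1
so gcd(7, 2) = 1.
1 divides 1, so solutions exist.
Back-substitute for Bézout coefficients:
  1 = 7 - 3·2
  ... = 2·(-3) + 7·(1)
So 2·(-3) ≡ 1 (mod 7); multiply by 1: y ≡ -3 (mod 7).
Smallest nonnegative: y = -3 mod 7 = 4.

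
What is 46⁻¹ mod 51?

gcd(51, 46):
  51 = 1×46 + 5
  46 = 9×5 + 1
  5 = 5×1
so gcd(51, 46) = 1.
Back-substitute for Bézout coefficients:
  1 = 46 - 9×5
  ... = 46×(10) + 51×(-9)
So 46×10 ≡ 1 (mod 51), and 10 mod 51 = 10.

10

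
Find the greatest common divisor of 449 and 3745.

gcd(3745, 449):
  3745 = 8×449 + 153
  449 = 2×153 + 143
  153 = 1×143 + 10
  143 = 14×10 + 3
  10 = 3×3 + 1
  3 = 3×1
so gcd(3745, 449) = 1.

1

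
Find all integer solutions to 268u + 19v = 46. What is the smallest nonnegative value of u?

gcd(268, 19):
  268 = 14×19 + 2
  19 = 9×2 + 1
  2 = 2×1
so gcd(268, 19) = 1.
1 divides 46, so solutions exist.
Back-substitute for Bézout coefficients:
  1 = 19 - 9×2
  ... = 268×(-9) + 19×(127)
Scale by 46/1 = 46: (u₀, v₀) = (-414, 5842).
General solution: u = -414 + 19t, v = 5842 - 268t for integer t.
u ≥ 0: smallest is -414 mod 19 = 4 (at t = 22), with v = -54.

4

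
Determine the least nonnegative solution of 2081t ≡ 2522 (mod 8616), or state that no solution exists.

6634

gcd(8616, 2081) = 1.
1 divides 2522, so solutions exist.
By Bézout, 2081×(-2095) + 8616×(506) = 1.
So 2081×(-2095) ≡ 1 (mod 8616); multiply by 2522: t ≡ -5283590 (mod 8616).
Smallest nonnegative: t = -5283590 mod 8616 = 6634.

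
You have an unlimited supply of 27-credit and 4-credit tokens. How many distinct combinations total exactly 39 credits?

Need nonnegative integers with 27j + 4k = 39.
gcd(27, 4) = 1, and 27·(-1) + 4·(7) = 1.
So (j₀, k₀) = (-39, 273); general j = -39 + 4t, k = 273 - 27t.
j ≥ 0 ⇒ t ≥ 10; k ≥ 0 ⇒ t ≤ 10. That's 1 value of t.

1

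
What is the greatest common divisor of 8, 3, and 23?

1

gcd(8, 3) = 1  (8 = 2×3 + 2, 3 = 1×2 + 1, 2 = 2×1).
gcd(1, 23) = 1.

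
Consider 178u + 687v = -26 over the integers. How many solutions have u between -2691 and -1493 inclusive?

2

gcd(687, 178) = 1.
By Bézout, 178*(220) + 687*(-57) = 1.
Particular solution: (463, -120).
General solution: u = 463 + 687t, v = -120 - 178t for integer t.
-2691 ≤ 463 + 687t ≤ -1493 gives t ∈ [-4, -3], which is 2 values.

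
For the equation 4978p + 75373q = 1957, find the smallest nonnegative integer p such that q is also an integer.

2317

gcd(75373, 4978) = 19.
19 divides 1957, so solutions exist.
By Bézout, 4978·(-1287) + 75373·(85) = 19.
Scale by 1957/19 = 103: (p₀, q₀) = (-132561, 8755).
General solution: p = -132561 + 3967t, q = 8755 - 262t for integer t.
p ≥ 0: smallest is -132561 mod 3967 = 2317 (at t = 34), with q = -153.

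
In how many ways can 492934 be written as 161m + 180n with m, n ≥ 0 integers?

17

gcd(180, 161):
  180 = 1·161 + 19
  161 = 8·19 + 9
  19 = 2·9 + 1
  9 = 9·1
so gcd(180, 161) = 1.
Back-substitute for Bézout coefficients:
  1 = 19 - 2·9
  ... = 161·(-19) + 180·(17)
Scale by 492934: one solution is (-9365746, 8379878). Reduce m mod 180: (14, 2726).
General: m = 14 + 180t, n = 2726 - 161t.
m ≥ 0 ⇒ t ≥ 0; n ≥ 0 ⇒ t ≤ 16. So t ∈ [0, 16]: 17 solutions.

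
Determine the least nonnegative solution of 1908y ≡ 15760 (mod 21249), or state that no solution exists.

no solution

gcd(21249, 1908):
  21249 = 11×1908 + 261
  1908 = 7×261 + 81
  261 = 3×81 + 18
  81 = 4×18 + 9
  18 = 2×9
so gcd(21249, 1908) = 9.
9 does not divide 15760, so the congruence has no solution.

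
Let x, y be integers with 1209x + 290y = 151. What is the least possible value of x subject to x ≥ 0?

gcd(1209, 290) = 1.
1 divides 151, so solutions exist.
By Bézout, 1209·(-71) + 290·(296) = 1.
Scale by 151/1 = 151: (x₀, y₀) = (-10721, 44696).
General solution: x = -10721 + 290t, y = 44696 - 1209t for integer t.
x ≥ 0: smallest is -10721 mod 290 = 9 (at t = 37), with y = -37.

9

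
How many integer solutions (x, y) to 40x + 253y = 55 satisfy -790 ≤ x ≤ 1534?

9

gcd(253, 40) = 1  (253 = 6·40 + 13, 40 = 3·13 + 1, 13 = 13·1).
Back-substituting, 40·(19) + 253·(-3) = 1.
Scale by 55: particular solution (1045, -165); reduce x mod 253: (33, -5).
General solution: x = 33 + 253t, y = -5 - 40t for integer t.
-790 ≤ 33 + 253t ≤ 1534 gives t ∈ [-3, 5], which is 9 values.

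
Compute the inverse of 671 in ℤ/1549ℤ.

gcd(1549, 671) = 1  (1549 = 2·671 + 207, 671 = 3·207 + 50, 207 = 4·50 + 7, 50 = 7·7 + 1, 7 = 7·1).
Back-substituting, 671·(217) + 1549·(-94) = 1.
So 671·217 ≡ 1 (mod 1549), and 217 mod 1549 = 217.

217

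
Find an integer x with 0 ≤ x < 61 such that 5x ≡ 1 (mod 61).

49

gcd(61, 5) = 1.
By Bézout, 5×(-12) + 61×(1) = 1.
So 5×-12 ≡ 1 (mod 61), and -12 mod 61 = 49.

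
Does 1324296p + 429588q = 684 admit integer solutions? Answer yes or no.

gcd(1324296, 429588) = 36  (1324296 = 3·429588 + 35532, 429588 = 12·35532 + 3204, 35532 = 11·3204 + 288, 3204 = 11·288 + 36, 288 = 8·36).
36 divides 684, so integer solutions exist.

yes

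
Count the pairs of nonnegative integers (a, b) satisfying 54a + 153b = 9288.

gcd(153, 54):
  153 = 2*54 + 45
  54 = 1*45 + 9
  45 = 5*9
so gcd(153, 54) = 9.
Back-substitute for Bézout coefficients:
  9 = 54 - 1*45
  ... = 54*(3) + 153*(-1)
Scale by 1032: one solution is (3096, -1032). Reduce a mod 17: (2, 60).
General: a = 2 + 17t, b = 60 - 6t.
a ≥ 0 ⇒ t ≥ 0; b ≥ 0 ⇒ t ≤ 10. So t ∈ [0, 10]: 11 solutions.

11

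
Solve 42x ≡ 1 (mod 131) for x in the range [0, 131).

78

gcd(131, 42) = 1.
By Bézout, 42*(-53) + 131*(17) = 1.
So 42*-53 ≡ 1 (mod 131), and -53 mod 131 = 78.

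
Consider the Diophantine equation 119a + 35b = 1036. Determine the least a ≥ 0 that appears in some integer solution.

gcd(119, 35):
  119 = 3×35 + 14
  35 = 2×14 + 7
  14 = 2×7
so gcd(119, 35) = 7.
7 divides 1036, so solutions exist.
Back-substitute for Bézout coefficients:
  7 = 35 - 2×14
  ... = 119×(-2) + 35×(7)
Scale by 1036/7 = 148: (a₀, b₀) = (-296, 1036).
General solution: a = -296 + 5t, b = 1036 - 17t for integer t.
a ≥ 0: smallest is -296 mod 5 = 4 (at t = 60), with b = 16.

4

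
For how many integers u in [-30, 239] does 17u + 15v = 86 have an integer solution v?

18

gcd(17, 15) = 1  (17 = 1*15 + 2, 15 = 7*2 + 1, 2 = 2*1).
Back-substituting, 17*(-7) + 15*(8) = 1.
Scale by 86: particular solution (-602, 688); reduce u mod 15: (13, -9).
General solution: u = 13 + 15t, v = -9 - 17t for integer t.
-30 ≤ 13 + 15t ≤ 239 gives t ∈ [-2, 15], which is 18 values.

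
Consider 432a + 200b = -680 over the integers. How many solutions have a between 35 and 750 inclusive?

29

gcd(432, 200):
  432 = 2×200 + 32
  200 = 6×32 + 8
  32 = 4×8
so gcd(432, 200) = 8.
Back-substitute for Bézout coefficients:
  8 = 200 - 6×32
  ... = 432×(-6) + 200×(13)
Scale by -85: particular solution (510, -1105); reduce a mod 25: (10, -25).
General solution: a = 10 + 25t, b = -25 - 54t for integer t.
35 ≤ 10 + 25t ≤ 750 gives t ∈ [1, 29], which is 29 values.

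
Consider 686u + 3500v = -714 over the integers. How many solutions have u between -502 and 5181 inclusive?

gcd(3500, 686) = 14.
By Bézout, 686×(-51) + 3500×(10) = 14.
Particular solution: (101, -20).
General solution: u = 101 + 250t, v = -20 - 49t for integer t.
-502 ≤ 101 + 250t ≤ 5181 gives t ∈ [-2, 20], which is 23 values.

23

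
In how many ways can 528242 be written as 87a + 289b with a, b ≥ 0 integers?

gcd(289, 87):
  289 = 3*87 + 28
  87 = 3*28 + 3
  28 = 9*3 + 1
  3 = 3*1
so gcd(289, 87) = 1.
Back-substitute for Bézout coefficients:
  1 = 28 - 9*3
  ... = 87*(-93) + 289*(28)
Scale by 528242: one solution is (-49126506, 14790776). Reduce a mod 289: (26, 1820).
General: a = 26 + 289t, b = 1820 - 87t.
a ≥ 0 ⇒ t ≥ 0; b ≥ 0 ⇒ t ≤ 20. So t ∈ [0, 20]: 21 solutions.

21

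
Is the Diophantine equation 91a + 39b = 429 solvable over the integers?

gcd(91, 39):
  91 = 2·39 + 13
  39 = 3·13
so gcd(91, 39) = 13.
13 divides 429, so integer solutions exist.

yes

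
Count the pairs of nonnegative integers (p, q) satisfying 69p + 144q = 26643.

gcd(144, 69):
  144 = 2·69 + 6
  69 = 11·6 + 3
  6 = 2·3
so gcd(144, 69) = 3.
Back-substitute for Bézout coefficients:
  3 = 69 - 11·6
  ... = 69·(23) + 144·(-11)
Scale by 8881: one solution is (204263, -97691). Reduce p mod 48: (23, 174).
General: p = 23 + 48t, q = 174 - 23t.
p ≥ 0 ⇒ t ≥ 0; q ≥ 0 ⇒ t ≤ 7. So t ∈ [0, 7]: 8 solutions.

8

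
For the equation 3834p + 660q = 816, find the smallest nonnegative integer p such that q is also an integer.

gcd(3834, 660):
  3834 = 5×660 + 534
  660 = 1×534 + 126
  534 = 4×126 + 30
  126 = 4×30 + 6
  30 = 5×6
so gcd(3834, 660) = 6.
6 divides 816, so solutions exist.
Back-substitute for Bézout coefficients:
  6 = 126 - 4×30
  ... = 3834×(-21) + 660×(122)
Scale by 816/6 = 136: (p₀, q₀) = (-2856, 16592).
General solution: p = -2856 + 110t, q = 16592 - 639t for integer t.
p ≥ 0: smallest is -2856 mod 110 = 4 (at t = 26), with q = -22.

4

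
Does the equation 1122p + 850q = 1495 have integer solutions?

no

gcd(1122, 850) = 34.
34 does not divide 1495 (remainder 33), so no integer solutions.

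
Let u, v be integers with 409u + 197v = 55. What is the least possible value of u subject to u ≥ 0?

135

gcd(409, 197):
  409 = 2×197 + 15
  197 = 13×15 + 2
  15 = 7×2 + 1
  2 = 2×1
so gcd(409, 197) = 1.
1 divides 55, so solutions exist.
Back-substitute for Bézout coefficients:
  1 = 15 - 7×2
  ... = 409×(92) + 197×(-191)
Scale by 55/1 = 55: (u₀, v₀) = (5060, -10505).
General solution: u = 5060 + 197t, v = -10505 - 409t for integer t.
u ≥ 0: smallest is 5060 mod 197 = 135 (at t = -25), with v = -280.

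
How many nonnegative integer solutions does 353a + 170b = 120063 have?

2

gcd(353, 170) = 1  (353 = 2·170 + 13, 170 = 13·13 + 1, 13 = 13·1).
Back-substituting, 353·(-13) + 170·(27) = 1.
Scale by 120063: one solution is (-1560819, 3241701). Reduce a mod 170: (121, 455).
General: a = 121 + 170t, b = 455 - 353t.
a ≥ 0 ⇒ t ≥ 0; b ≥ 0 ⇒ t ≤ 1. So t ∈ [0, 1]: 2 solutions.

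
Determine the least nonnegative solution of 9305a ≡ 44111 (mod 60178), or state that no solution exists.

26831

gcd(60178, 9305) = 1  (60178 = 6*9305 + 4348, 9305 = 2*4348 + 609, 4348 = 7*609 + 85, 609 = 7*85 + 14, 85 = 6*14 + 1, 14 = 14*1).
1 divides 44111, so solutions exist.
Back-substituting, 9305*(-4249) + 60178*(657) = 1.
So 9305*(-4249) ≡ 1 (mod 60178); multiply by 44111: a ≡ -187427639 (mod 60178).
Smallest nonnegative: a = -187427639 mod 60178 = 26831.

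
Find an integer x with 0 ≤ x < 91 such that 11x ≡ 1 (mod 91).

58

gcd(91, 11) = 1.
By Bézout, 11·(-33) + 91·(4) = 1.
So 11·-33 ≡ 1 (mod 91), and -33 mod 91 = 58.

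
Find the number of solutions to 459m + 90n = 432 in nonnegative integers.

0

gcd(459, 90) = 9.
By Bézout, 459·(1) + 90·(-5) = 9.
One solution: (8, -36).
General: m = 8 + 10t, n = -36 - 51t.
m ≥ 0 ⇒ t ≥ 0; n ≥ 0 ⇒ t ≤ -1. So t ∈ [0, -1]: 0 solutions.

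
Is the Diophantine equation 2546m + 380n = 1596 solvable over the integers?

gcd(2546, 380) = 38  (2546 = 6×380 + 266, 380 = 1×266 + 114, 266 = 2×114 + 38, 114 = 3×38).
38 divides 1596, so integer solutions exist.

yes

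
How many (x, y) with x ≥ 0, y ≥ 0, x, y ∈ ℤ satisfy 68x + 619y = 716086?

17

gcd(619, 68):
  619 = 9×68 + 7
  68 = 9×7 + 5
  7 = 1×5 + 2
  5 = 2×2 + 1
  2 = 2×1
so gcd(619, 68) = 1.
Back-substitute for Bézout coefficients:
  1 = 5 - 2×2
  ... = 68×(264) + 619×(-29)
Scale by 716086: one solution is (189046704, -20766494). Reduce x mod 619: (390, 1114).
General: x = 390 + 619t, y = 1114 - 68t.
x ≥ 0 ⇒ t ≥ 0; y ≥ 0 ⇒ t ≤ 16. So t ∈ [0, 16]: 17 solutions.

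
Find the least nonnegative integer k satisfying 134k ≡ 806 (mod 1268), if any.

517

gcd(1268, 134):
  1268 = 9·134 + 62
  134 = 2·62 + 10
  62 = 6·10 + 2
  10 = 5·2
so gcd(1268, 134) = 2.
2 divides 806, so solutions exist.
Back-substitute for Bézout coefficients:
  2 = 62 - 6·10
  ... = 134·(-123) + 1268·(13)
So 134·(-123) ≡ 2 (mod 1268); multiply by 403: k ≡ -49569 (mod 634).
Smallest nonnegative: k = -49569 mod 634 = 517.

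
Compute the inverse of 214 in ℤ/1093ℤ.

gcd(1093, 214):
  1093 = 5*214 + 23
  214 = 9*23 + 7
  23 = 3*7 + 2
  7 = 3*2 + 1
  2 = 2*1
so gcd(1093, 214) = 1.
Back-substitute for Bézout coefficients:
  1 = 7 - 3*2
  ... = 214*(475) + 1093*(-93)
So 214*475 ≡ 1 (mod 1093), and 475 mod 1093 = 475.

475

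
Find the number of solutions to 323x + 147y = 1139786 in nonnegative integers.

gcd(323, 147) = 1.
By Bézout, 323·(71) + 147·(-156) = 1.
One solution: (130, 7468).
General: x = 130 + 147t, y = 7468 - 323t.
x ≥ 0 ⇒ t ≥ 0; y ≥ 0 ⇒ t ≤ 23. So t ∈ [0, 23]: 24 solutions.

24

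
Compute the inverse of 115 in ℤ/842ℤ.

gcd(842, 115) = 1  (842 = 7·115 + 37, 115 = 3·37 + 4, 37 = 9·4 + 1, 4 = 4·1).
Back-substituting, 115·(-205) + 842·(28) = 1.
So 115·-205 ≡ 1 (mod 842), and -205 mod 842 = 637.

637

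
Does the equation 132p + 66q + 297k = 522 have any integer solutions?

no

gcd(132, 66) = 66  (132 = 2×66).
gcd(66, 297) = 33.
33 does not divide 522 (remainder 27), so no integer solutions.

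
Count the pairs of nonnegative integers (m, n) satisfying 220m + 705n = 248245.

8

gcd(705, 220):
  705 = 3*220 + 45
  220 = 4*45 + 40
  45 = 1*40 + 5
  40 = 8*5
so gcd(705, 220) = 5.
Back-substitute for Bézout coefficients:
  5 = 45 - 1*40
  ... = 220*(-16) + 705*(5)
Scale by 49649: one solution is (-794384, 248245). Reduce m mod 141: (10, 349).
General: m = 10 + 141t, n = 349 - 44t.
m ≥ 0 ⇒ t ≥ 0; n ≥ 0 ⇒ t ≤ 7. So t ∈ [0, 7]: 8 solutions.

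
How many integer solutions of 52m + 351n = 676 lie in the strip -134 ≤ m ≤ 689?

31

gcd(351, 52) = 13  (351 = 6×52 + 39, 52 = 1×39 + 13, 39 = 3×13).
Back-substituting, 52×(7) + 351×(-1) = 13.
Scale by 52: particular solution (364, -52); reduce m mod 27: (13, 0).
General solution: m = 13 + 27t, n = 0 - 4t for integer t.
-134 ≤ 13 + 27t ≤ 689 gives t ∈ [-5, 25], which is 31 values.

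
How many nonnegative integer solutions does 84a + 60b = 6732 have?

gcd(84, 60) = 12.
By Bézout, 84*(-2) + 60*(3) = 12.
One solution: (3, 108).
General: a = 3 + 5t, b = 108 - 7t.
a ≥ 0 ⇒ t ≥ 0; b ≥ 0 ⇒ t ≤ 15. So t ∈ [0, 15]: 16 solutions.

16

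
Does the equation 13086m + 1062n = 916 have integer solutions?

gcd(13086, 1062):
  13086 = 12·1062 + 342
  1062 = 3·342 + 36
  342 = 9·36 + 18
  36 = 2·18
so gcd(13086, 1062) = 18.
18 does not divide 916 (remainder 16), so no integer solutions.

no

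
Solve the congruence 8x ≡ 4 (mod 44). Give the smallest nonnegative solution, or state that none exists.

gcd(44, 8) = 4.
4 divides 4, so solutions exist.
By Bézout, 8·(-5) + 44·(1) = 4.
So 8·(-5) ≡ 4 (mod 44); multiply by 1: x ≡ -5 (mod 11).
Smallest nonnegative: x = -5 mod 11 = 6.

6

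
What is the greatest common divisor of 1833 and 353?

1

gcd(1833, 353) = 1  (1833 = 5*353 + 68, 353 = 5*68 + 13, 68 = 5*13 + 3, 13 = 4*3 + 1, 3 = 3*1).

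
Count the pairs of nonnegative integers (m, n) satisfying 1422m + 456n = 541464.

gcd(1422, 456) = 6.
By Bézout, 1422·(17) + 456·(-53) = 6.
One solution: (12, 1150).
General: m = 12 + 76t, n = 1150 - 237t.
m ≥ 0 ⇒ t ≥ 0; n ≥ 0 ⇒ t ≤ 4. So t ∈ [0, 4]: 5 solutions.

5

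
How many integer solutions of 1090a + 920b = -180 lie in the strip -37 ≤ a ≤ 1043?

gcd(1090, 920) = 10.
By Bézout, 1090·(-27) + 920·(32) = 10.
Particular solution: (26, -31).
General solution: a = 26 + 92t, b = -31 - 109t for integer t.
-37 ≤ 26 + 92t ≤ 1043 gives t ∈ [0, 11], which is 12 values.

12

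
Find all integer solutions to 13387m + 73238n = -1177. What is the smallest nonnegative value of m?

5985

gcd(73238, 13387) = 11  (73238 = 5×13387 + 6303, 13387 = 2×6303 + 781, 6303 = 8×781 + 55, 781 = 14×55 + 11, 55 = 5×11).
11 divides -1177, so solutions exist.
Back-substituting, 13387×(1313) + 73238×(-240) = 11.
Scale by -1177/11 = -107: (m₀, n₀) = (-140491, 25680).
General solution: m = -140491 + 6658t, n = 25680 - 1217t for integer t.
m ≥ 0: smallest is -140491 mod 6658 = 5985 (at t = 22), with n = -1094.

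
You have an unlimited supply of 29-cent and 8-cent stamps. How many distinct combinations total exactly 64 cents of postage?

Need nonnegative integers with 29j + 8k = 64.
gcd(29, 8) = 1, and 29·(-3) + 8·(11) = 1.
So (j₀, k₀) = (-192, 704); general j = -192 + 8t, k = 704 - 29t.
j ≥ 0 ⇒ t ≥ 24; k ≥ 0 ⇒ t ≤ 24. That's 1 value of t.

1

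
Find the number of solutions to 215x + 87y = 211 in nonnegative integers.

gcd(215, 87) = 1.
By Bézout, 215*(17) + 87*(-42) = 1.
One solution: (20, -47).
General: x = 20 + 87t, y = -47 - 215t.
x ≥ 0 ⇒ t ≥ 0; y ≥ 0 ⇒ t ≤ -1. So t ∈ [0, -1]: 0 solutions.

0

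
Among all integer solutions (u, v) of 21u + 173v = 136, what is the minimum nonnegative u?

gcd(173, 21):
  173 = 8*21 + 5
  21 = 4*5 + 1
  5 = 5*1
so gcd(173, 21) = 1.
1 divides 136, so solutions exist.
Back-substitute for Bézout coefficients:
  1 = 21 - 4*5
  ... = 21*(33) + 173*(-4)
Scale by 136/1 = 136: (u₀, v₀) = (4488, -544).
General solution: u = 4488 + 173t, v = -544 - 21t for integer t.
u ≥ 0: smallest is 4488 mod 173 = 163 (at t = -25), with v = -19.

163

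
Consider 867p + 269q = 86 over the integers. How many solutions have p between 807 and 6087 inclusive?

gcd(867, 269) = 1.
By Bézout, 867·(-130) + 269·(419) = 1.
Particular solution: (118, -380).
General solution: p = 118 + 269t, q = -380 - 867t for integer t.
807 ≤ 118 + 269t ≤ 6087 gives t ∈ [3, 22], which is 20 values.

20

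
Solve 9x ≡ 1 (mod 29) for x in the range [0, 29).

gcd(29, 9) = 1.
By Bézout, 9*(13) + 29*(-4) = 1.
So 9*13 ≡ 1 (mod 29), and 13 mod 29 = 13.

13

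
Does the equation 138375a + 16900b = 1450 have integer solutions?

gcd(138375, 16900) = 25  (138375 = 8*16900 + 3175, 16900 = 5*3175 + 1025, 3175 = 3*1025 + 100, 1025 = 10*100 + 25, 100 = 4*25).
25 divides 1450, so integer solutions exist.

yes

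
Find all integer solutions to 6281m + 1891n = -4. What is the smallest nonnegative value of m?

gcd(6281, 1891):
  6281 = 3×1891 + 608
  1891 = 3×608 + 67
  608 = 9×67 + 5
  67 = 13×5 + 2
  5 = 2×2 + 1
  2 = 2×1
so gcd(6281, 1891) = 1.
1 divides -4, so solutions exist.
Back-substitute for Bézout coefficients:
  1 = 5 - 2×2
  ... = 6281×(762) + 1891×(-2531)
Scale by -4/1 = -4: (m₀, n₀) = (-3048, 10124).
General solution: m = -3048 + 1891t, n = 10124 - 6281t for integer t.
m ≥ 0: smallest is -3048 mod 1891 = 734 (at t = 2), with n = -2438.

734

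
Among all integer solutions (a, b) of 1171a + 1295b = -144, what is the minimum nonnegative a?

586

gcd(1295, 1171) = 1  (1295 = 1*1171 + 124, 1171 = 9*124 + 55, 124 = 2*55 + 14, 55 = 3*14 + 13, 14 = 1*13 + 1, 13 = 13*1).
1 divides -144, so solutions exist.
Back-substituting, 1171*(-94) + 1295*(85) = 1.
Scale by -144/1 = -144: (a₀, b₀) = (13536, -12240).
General solution: a = 13536 + 1295t, b = -12240 - 1171t for integer t.
a ≥ 0: smallest is 13536 mod 1295 = 586 (at t = -10), with b = -530.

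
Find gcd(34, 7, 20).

gcd(34, 7):
  34 = 4×7 + 6
  7 = 1×6 + 1
  6 = 6×1
so gcd(34, 7) = 1.
gcd(1, 20) = 1.

1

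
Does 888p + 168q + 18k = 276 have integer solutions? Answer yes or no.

gcd(888, 168) = 24  (888 = 5·168 + 48, 168 = 3·48 + 24, 48 = 2·24).
gcd(24, 18) = 6.
6 divides 276, so integer solutions exist.

yes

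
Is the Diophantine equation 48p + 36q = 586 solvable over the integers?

no

gcd(48, 36) = 12  (48 = 1*36 + 12, 36 = 3*12).
12 does not divide 586 (remainder 10), so no integer solutions.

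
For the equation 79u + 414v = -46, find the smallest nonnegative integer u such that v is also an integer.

230

gcd(414, 79) = 1.
1 divides -46, so solutions exist.
By Bézout, 79*(-131) + 414*(25) = 1.
Scale by -46/1 = -46: (u₀, v₀) = (6026, -1150).
General solution: u = 6026 + 414t, v = -1150 - 79t for integer t.
u ≥ 0: smallest is 6026 mod 414 = 230 (at t = -14), with v = -44.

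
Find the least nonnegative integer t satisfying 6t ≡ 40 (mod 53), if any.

42

gcd(53, 6) = 1.
1 divides 40, so solutions exist.
By Bézout, 6·(9) + 53·(-1) = 1.
So 6·(9) ≡ 1 (mod 53); multiply by 40: t ≡ 360 (mod 53).
Smallest nonnegative: t = 360 mod 53 = 42.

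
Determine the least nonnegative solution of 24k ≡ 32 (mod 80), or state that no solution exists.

gcd(80, 24) = 8  (80 = 3*24 + 8, 24 = 3*8).
8 divides 32, so solutions exist.
Back-substituting, 24*(-3) + 80*(1) = 8.
So 24*(-3) ≡ 8 (mod 80); multiply by 4: k ≡ -12 (mod 10).
Smallest nonnegative: k = -12 mod 10 = 8.

8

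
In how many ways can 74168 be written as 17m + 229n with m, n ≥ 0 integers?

19

gcd(229, 17) = 1.
By Bézout, 17×(27) + 229×(-2) = 1.
One solution: (160, 312).
General: m = 160 + 229t, n = 312 - 17t.
m ≥ 0 ⇒ t ≥ 0; n ≥ 0 ⇒ t ≤ 18. So t ∈ [0, 18]: 19 solutions.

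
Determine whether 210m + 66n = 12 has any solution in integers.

gcd(210, 66) = 6  (210 = 3·66 + 12, 66 = 5·12 + 6, 12 = 2·6).
6 divides 12, so integer solutions exist.

yes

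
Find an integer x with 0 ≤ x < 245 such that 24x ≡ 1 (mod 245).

gcd(245, 24) = 1.
By Bézout, 24*(-51) + 245*(5) = 1.
So 24*-51 ≡ 1 (mod 245), and -51 mod 245 = 194.

194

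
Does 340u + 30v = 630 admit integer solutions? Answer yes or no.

gcd(340, 30) = 10  (340 = 11·30 + 10, 30 = 3·10).
10 divides 630, so integer solutions exist.

yes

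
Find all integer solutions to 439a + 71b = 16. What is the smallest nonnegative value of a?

34

gcd(439, 71):
  439 = 6*71 + 13
  71 = 5*13 + 6
  13 = 2*6 + 1
  6 = 6*1
so gcd(439, 71) = 1.
1 divides 16, so solutions exist.
Back-substitute for Bézout coefficients:
  1 = 13 - 2*6
  ... = 439*(11) + 71*(-68)
Scale by 16/1 = 16: (a₀, b₀) = (176, -1088).
General solution: a = 176 + 71t, b = -1088 - 439t for integer t.
a ≥ 0: smallest is 176 mod 71 = 34 (at t = -2), with b = -210.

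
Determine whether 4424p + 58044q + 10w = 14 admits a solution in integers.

gcd(58044, 4424):
  58044 = 13·4424 + 532
  4424 = 8·532 + 168
  532 = 3·168 + 28
  168 = 6·28
so gcd(58044, 4424) = 28.
gcd(28, 10) = 2.
2 divides 14, so integer solutions exist.

yes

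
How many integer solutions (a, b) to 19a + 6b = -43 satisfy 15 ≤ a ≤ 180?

gcd(19, 6):
  19 = 3×6 + 1
  6 = 6×1
so gcd(19, 6) = 1.
Back-substitute for Bézout coefficients:
  1 = 19 - 3×6
  ... = 19×(1) + 6×(-3)
Scale by -43: particular solution (-43, 129); reduce a mod 6: (5, -23).
General solution: a = 5 + 6t, b = -23 - 19t for integer t.
15 ≤ 5 + 6t ≤ 180 gives t ∈ [2, 29], which is 28 values.

28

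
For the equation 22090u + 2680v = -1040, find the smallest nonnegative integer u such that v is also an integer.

52

gcd(22090, 2680) = 10  (22090 = 8*2680 + 650, 2680 = 4*650 + 80, 650 = 8*80 + 10, 80 = 8*10).
10 divides -1040, so solutions exist.
Back-substituting, 22090*(33) + 2680*(-272) = 10.
Scale by -1040/10 = -104: (u₀, v₀) = (-3432, 28288).
General solution: u = -3432 + 268t, v = 28288 - 2209t for integer t.
u ≥ 0: smallest is -3432 mod 268 = 52 (at t = 13), with v = -429.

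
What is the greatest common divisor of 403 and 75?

gcd(403, 75):
  403 = 5*75 + 28
  75 = 2*28 + 19
  28 = 1*19 + 9
  19 = 2*9 + 1
  9 = 9*1
so gcd(403, 75) = 1.

1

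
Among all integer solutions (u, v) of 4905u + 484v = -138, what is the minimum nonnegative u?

gcd(4905, 484) = 1.
1 divides -138, so solutions exist.
By Bézout, 4905*(-67) + 484*(679) = 1.
Scale by -138/1 = -138: (u₀, v₀) = (9246, -93702).
General solution: u = 9246 + 484t, v = -93702 - 4905t for integer t.
u ≥ 0: smallest is 9246 mod 484 = 50 (at t = -19), with v = -507.

50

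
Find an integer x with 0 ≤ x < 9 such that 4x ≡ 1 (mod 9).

7

gcd(9, 4):
  9 = 2*4 + 1
  4 = 4*1
so gcd(9, 4) = 1.
Back-substitute for Bézout coefficients:
  1 = 9 - 2*4
  ... = 4*(-2) + 9*(1)
So 4*-2 ≡ 1 (mod 9), and -2 mod 9 = 7.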